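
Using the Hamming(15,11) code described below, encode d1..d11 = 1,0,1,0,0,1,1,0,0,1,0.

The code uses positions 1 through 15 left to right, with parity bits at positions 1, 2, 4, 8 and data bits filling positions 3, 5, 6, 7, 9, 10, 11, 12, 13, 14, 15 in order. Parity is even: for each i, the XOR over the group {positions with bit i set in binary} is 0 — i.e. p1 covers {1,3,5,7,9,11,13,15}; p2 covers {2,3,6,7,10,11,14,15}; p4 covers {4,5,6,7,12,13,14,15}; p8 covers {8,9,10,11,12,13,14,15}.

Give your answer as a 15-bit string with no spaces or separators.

011001010110010

Place data at non-parity positions: p1 p2 1 p4 0 1 0 p8 0 1 1 0 0 1 0
p1 (pos 1,3,5,7,9,11,13,15): XOR of data positions = 1⊕0⊕0⊕0⊕1⊕0⊕0 = 0
p2 (pos 2,3,6,7,10,11,14,15): XOR of data positions = 1⊕1⊕0⊕1⊕1⊕1⊕0 = 1
p4 (pos 4,5,6,7,12,13,14,15): XOR of data positions = 0⊕1⊕0⊕0⊕0⊕1⊕0 = 0
p8 (pos 8,9,10,11,12,13,14,15): XOR of data positions = 0⊕1⊕1⊕0⊕0⊕1⊕0 = 1
Codeword: 011001010110010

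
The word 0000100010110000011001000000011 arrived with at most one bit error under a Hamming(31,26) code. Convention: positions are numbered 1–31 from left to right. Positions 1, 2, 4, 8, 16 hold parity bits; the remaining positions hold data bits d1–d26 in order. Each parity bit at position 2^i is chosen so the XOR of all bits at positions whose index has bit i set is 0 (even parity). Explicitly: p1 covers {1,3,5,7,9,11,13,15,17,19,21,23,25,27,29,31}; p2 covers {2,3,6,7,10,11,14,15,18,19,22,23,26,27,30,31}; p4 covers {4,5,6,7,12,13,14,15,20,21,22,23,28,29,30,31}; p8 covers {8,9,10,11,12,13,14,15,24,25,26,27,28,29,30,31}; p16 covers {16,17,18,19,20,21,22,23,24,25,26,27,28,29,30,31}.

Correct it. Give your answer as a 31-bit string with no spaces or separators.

s1 (pos 1,3,5,7,9,11,13,15,17,19,21,23,25,27,29,31): 0⊕0⊕1⊕0⊕1⊕1⊕0⊕0⊕0⊕1⊕0⊕0⊕0⊕0⊕0⊕1 = 1
s2 (pos 2,3,6,7,10,11,14,15,18,19,22,23,26,27,30,31): 0⊕0⊕0⊕0⊕0⊕1⊕0⊕0⊕1⊕1⊕1⊕0⊕0⊕0⊕1⊕1 = 0
s4 (pos 4,5,6,7,12,13,14,15,20,21,22,23,28,29,30,31): 0⊕1⊕0⊕0⊕1⊕0⊕0⊕0⊕0⊕0⊕1⊕0⊕0⊕0⊕1⊕1 = 1
s8 (pos 8,9,10,11,12,13,14,15,24,25,26,27,28,29,30,31): 0⊕1⊕0⊕1⊕1⊕0⊕0⊕0⊕0⊕0⊕0⊕0⊕0⊕0⊕1⊕1 = 1
s16 (pos 16,17,18,19,20,21,22,23,24,25,26,27,28,29,30,31): 0⊕0⊕1⊕1⊕0⊕0⊕1⊕0⊕0⊕0⊕0⊕0⊕0⊕0⊕1⊕1 = 1
Syndrome s16…s1 = 11101 → error at position 29.
Flip position 29: 0000100010110000011001000000011 → 0000100010110000011001000000111

0000100010110000011001000000111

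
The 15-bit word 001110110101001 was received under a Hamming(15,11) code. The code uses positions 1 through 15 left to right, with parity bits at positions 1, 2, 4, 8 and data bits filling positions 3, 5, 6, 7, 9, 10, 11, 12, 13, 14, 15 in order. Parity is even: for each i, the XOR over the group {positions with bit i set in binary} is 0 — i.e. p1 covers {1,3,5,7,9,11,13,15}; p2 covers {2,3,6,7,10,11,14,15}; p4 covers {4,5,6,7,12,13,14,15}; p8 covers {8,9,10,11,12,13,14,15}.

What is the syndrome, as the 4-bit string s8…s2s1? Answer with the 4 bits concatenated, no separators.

s1 (pos 1,3,5,7,9,11,13,15): 0⊕1⊕1⊕1⊕0⊕0⊕0⊕1 = 0
s2 (pos 2,3,6,7,10,11,14,15): 0⊕1⊕0⊕1⊕1⊕0⊕0⊕1 = 0
s4 (pos 4,5,6,7,12,13,14,15): 1⊕1⊕0⊕1⊕1⊕0⊕0⊕1 = 1
s8 (pos 8,9,10,11,12,13,14,15): 1⊕0⊕1⊕0⊕1⊕0⊕0⊕1 = 0
Syndrome s8…s1 = 0100 → error at position 4.

0100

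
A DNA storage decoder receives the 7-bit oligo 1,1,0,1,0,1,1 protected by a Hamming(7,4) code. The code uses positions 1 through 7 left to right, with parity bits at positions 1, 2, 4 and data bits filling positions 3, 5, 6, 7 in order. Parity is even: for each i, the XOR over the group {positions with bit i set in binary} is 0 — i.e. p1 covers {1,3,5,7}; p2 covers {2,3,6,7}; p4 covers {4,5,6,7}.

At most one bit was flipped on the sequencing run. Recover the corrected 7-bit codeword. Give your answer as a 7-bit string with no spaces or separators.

1101001

s1 (pos 1,3,5,7): 1⊕0⊕0⊕1 = 0
s2 (pos 2,3,6,7): 1⊕0⊕1⊕1 = 1
s4 (pos 4,5,6,7): 1⊕0⊕1⊕1 = 1
Syndrome s4…s1 = 110 → error at position 6.
Flip position 6: 1101011 → 1101001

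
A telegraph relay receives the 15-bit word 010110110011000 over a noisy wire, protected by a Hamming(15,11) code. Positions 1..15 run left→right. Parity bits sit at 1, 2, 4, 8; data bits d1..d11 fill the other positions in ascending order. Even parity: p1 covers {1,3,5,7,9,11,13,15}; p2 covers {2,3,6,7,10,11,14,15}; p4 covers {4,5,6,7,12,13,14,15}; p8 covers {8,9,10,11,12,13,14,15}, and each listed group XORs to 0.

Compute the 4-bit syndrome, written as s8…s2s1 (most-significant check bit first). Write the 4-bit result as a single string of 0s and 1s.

1011

s1 (pos 1,3,5,7,9,11,13,15): 0⊕0⊕1⊕1⊕0⊕1⊕0⊕0 = 1
s2 (pos 2,3,6,7,10,11,14,15): 1⊕0⊕0⊕1⊕0⊕1⊕0⊕0 = 1
s4 (pos 4,5,6,7,12,13,14,15): 1⊕1⊕0⊕1⊕1⊕0⊕0⊕0 = 0
s8 (pos 8,9,10,11,12,13,14,15): 1⊕0⊕0⊕1⊕1⊕0⊕0⊕0 = 1
Syndrome s8…s1 = 1011 → error at position 11.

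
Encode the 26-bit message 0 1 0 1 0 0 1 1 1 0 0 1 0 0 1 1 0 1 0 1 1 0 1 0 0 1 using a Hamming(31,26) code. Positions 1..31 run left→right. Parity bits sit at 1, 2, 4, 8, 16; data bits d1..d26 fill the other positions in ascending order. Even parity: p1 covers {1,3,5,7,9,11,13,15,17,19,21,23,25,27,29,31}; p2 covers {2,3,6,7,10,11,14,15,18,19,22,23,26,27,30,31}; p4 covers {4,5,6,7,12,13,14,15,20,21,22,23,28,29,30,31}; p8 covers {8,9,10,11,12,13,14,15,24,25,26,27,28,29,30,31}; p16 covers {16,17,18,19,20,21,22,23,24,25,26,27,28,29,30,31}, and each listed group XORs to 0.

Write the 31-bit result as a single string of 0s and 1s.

Place data at non-parity positions: p1 p2 0 p4 1 0 1 p8 0 0 1 1 1 0 0 p16 1 0 0 1 1 0 1 0 1 1 0 1 0 0 1
p1 (pos 1,3,5,7,9,11,13,15,17,19,21,23,25,27,29,31): XOR of data positions = 0⊕1⊕1⊕0⊕1⊕1⊕0⊕1⊕0⊕1⊕1⊕1⊕0⊕0⊕1 = 1
p2 (pos 2,3,6,7,10,11,14,15,18,19,22,23,26,27,30,31): XOR of data positions = 0⊕0⊕1⊕0⊕1⊕0⊕0⊕0⊕0⊕0⊕1⊕1⊕0⊕0⊕1 = 1
p4 (pos 4,5,6,7,12,13,14,15,20,21,22,23,28,29,30,31): XOR of data positions = 1⊕0⊕1⊕1⊕1⊕0⊕0⊕1⊕1⊕0⊕1⊕1⊕0⊕0⊕1 = 1
p8 (pos 8,9,10,11,12,13,14,15,24,25,26,27,28,29,30,31): XOR of data positions = 0⊕0⊕1⊕1⊕1⊕0⊕0⊕0⊕1⊕1⊕0⊕1⊕0⊕0⊕1 = 1
p16 (pos 16,17,18,19,20,21,22,23,24,25,26,27,28,29,30,31): XOR of data positions = 1⊕0⊕0⊕1⊕1⊕0⊕1⊕0⊕1⊕1⊕0⊕1⊕0⊕0⊕1 = 0
Codeword: 1101101100111000100110101101001

1101101100111000100110101101001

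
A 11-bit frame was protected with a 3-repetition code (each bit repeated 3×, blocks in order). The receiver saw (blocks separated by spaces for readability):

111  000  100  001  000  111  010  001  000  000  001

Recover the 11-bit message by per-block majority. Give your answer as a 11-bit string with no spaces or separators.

Block 1 (111): 3 ones → 1
Block 2 (000): 0 ones → 0
Block 3 (100): 1 one → 0
Block 4 (001): 1 one → 0
Block 5 (000): 0 ones → 0
Block 6 (111): 3 ones → 1
Block 7 (010): 1 one → 0
Block 8 (001): 1 one → 0
Block 9 (000): 0 ones → 0
Block 10 (000): 0 ones → 0
Block 11 (001): 1 one → 0

10000100000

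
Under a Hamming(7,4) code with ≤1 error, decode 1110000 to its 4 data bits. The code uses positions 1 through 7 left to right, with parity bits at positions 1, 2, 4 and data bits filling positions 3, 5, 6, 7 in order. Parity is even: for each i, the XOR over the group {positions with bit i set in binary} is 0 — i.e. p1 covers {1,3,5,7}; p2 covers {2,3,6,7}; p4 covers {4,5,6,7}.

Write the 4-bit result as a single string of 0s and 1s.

1000

s1 (pos 1,3,5,7): 1⊕1⊕0⊕0 = 0
s2 (pos 2,3,6,7): 1⊕1⊕0⊕0 = 0
s4 (pos 4,5,6,7): 0⊕0⊕0⊕0 = 0
Syndrome s4…s1 = 000 → no error.
Read data bits from positions 3,5,6,7: 1000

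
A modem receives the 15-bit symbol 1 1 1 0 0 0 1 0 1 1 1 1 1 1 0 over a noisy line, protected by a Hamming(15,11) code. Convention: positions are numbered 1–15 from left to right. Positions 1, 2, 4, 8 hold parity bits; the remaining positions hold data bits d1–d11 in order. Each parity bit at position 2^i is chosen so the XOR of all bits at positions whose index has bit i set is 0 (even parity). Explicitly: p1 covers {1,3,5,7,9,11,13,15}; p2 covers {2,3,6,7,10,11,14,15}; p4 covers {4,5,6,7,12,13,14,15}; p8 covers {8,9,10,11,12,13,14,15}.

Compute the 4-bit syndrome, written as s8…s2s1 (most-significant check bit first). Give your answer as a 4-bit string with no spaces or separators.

0000

s1 (pos 1,3,5,7,9,11,13,15): 1⊕1⊕0⊕1⊕1⊕1⊕1⊕0 = 0
s2 (pos 2,3,6,7,10,11,14,15): 1⊕1⊕0⊕1⊕1⊕1⊕1⊕0 = 0
s4 (pos 4,5,6,7,12,13,14,15): 0⊕0⊕0⊕1⊕1⊕1⊕1⊕0 = 0
s8 (pos 8,9,10,11,12,13,14,15): 0⊕1⊕1⊕1⊕1⊕1⊕1⊕0 = 0
Syndrome s8…s1 = 0000 → no error.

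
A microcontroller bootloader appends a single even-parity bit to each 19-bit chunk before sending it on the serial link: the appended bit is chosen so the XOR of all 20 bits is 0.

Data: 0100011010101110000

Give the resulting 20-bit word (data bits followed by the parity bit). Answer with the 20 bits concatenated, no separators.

XOR of the 19 data bits: 0⊕1⊕0⊕0⊕0⊕1⊕1⊕0⊕1⊕0⊕1⊕0⊕1⊕1⊕1⊕0⊕0⊕0⊕0 = 0
Parity bit = 0 (so all 20 bits XOR to 0).

01000110101011100000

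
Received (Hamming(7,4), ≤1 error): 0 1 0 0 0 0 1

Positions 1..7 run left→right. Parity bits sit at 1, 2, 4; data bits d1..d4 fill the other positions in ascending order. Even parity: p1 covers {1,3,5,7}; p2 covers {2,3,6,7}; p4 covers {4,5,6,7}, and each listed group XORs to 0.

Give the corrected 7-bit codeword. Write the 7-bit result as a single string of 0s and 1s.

s1 (pos 1,3,5,7): 0⊕0⊕0⊕1 = 1
s2 (pos 2,3,6,7): 1⊕0⊕0⊕1 = 0
s4 (pos 4,5,6,7): 0⊕0⊕0⊕1 = 1
Syndrome s4…s1 = 101 → error at position 5.
Flip position 5: 0100001 → 0100101

0100101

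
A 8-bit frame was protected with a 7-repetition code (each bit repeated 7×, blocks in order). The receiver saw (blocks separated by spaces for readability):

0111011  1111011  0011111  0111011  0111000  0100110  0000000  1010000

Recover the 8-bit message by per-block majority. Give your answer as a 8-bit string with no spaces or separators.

11110000

Block 1 (0111011): 5 ones → 1
Block 2 (1111011): 6 ones → 1
Block 3 (0011111): 5 ones → 1
Block 4 (0111011): 5 ones → 1
Block 5 (0111000): 3 ones → 0
Block 6 (0100110): 3 ones → 0
Block 7 (0000000): 0 ones → 0
Block 8 (1010000): 2 ones → 0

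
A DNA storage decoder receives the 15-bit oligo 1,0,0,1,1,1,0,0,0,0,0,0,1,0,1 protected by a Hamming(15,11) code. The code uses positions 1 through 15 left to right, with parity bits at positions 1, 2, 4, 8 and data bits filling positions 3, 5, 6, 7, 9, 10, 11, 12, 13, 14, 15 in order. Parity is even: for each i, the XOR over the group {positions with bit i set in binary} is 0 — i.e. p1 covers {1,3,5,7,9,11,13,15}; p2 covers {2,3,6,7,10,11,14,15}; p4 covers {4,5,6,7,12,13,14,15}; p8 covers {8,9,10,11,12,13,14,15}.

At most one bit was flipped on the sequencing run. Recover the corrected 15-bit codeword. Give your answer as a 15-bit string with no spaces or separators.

s1 (pos 1,3,5,7,9,11,13,15): 1⊕0⊕1⊕0⊕0⊕0⊕1⊕1 = 0
s2 (pos 2,3,6,7,10,11,14,15): 0⊕0⊕1⊕0⊕0⊕0⊕0⊕1 = 0
s4 (pos 4,5,6,7,12,13,14,15): 1⊕1⊕1⊕0⊕0⊕1⊕0⊕1 = 1
s8 (pos 8,9,10,11,12,13,14,15): 0⊕0⊕0⊕0⊕0⊕1⊕0⊕1 = 0
Syndrome s8…s1 = 0100 → error at position 4.
Flip position 4: 100111000000101 → 100011000000101

100011000000101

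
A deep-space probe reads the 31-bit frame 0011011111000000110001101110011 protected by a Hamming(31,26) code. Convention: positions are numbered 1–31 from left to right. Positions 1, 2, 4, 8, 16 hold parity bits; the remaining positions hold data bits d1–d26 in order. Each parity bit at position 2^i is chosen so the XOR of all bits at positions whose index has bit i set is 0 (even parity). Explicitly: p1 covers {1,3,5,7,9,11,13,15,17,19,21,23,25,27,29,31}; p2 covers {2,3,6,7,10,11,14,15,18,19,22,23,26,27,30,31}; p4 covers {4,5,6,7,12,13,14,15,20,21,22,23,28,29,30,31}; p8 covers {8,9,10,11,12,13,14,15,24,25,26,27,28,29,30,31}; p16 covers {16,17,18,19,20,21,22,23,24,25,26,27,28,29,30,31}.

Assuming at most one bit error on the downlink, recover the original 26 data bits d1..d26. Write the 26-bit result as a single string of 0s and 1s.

10111100000110000101110011

s1 (pos 1,3,5,7,9,11,13,15,17,19,21,23,25,27,29,31): 0⊕1⊕0⊕1⊕1⊕0⊕0⊕0⊕1⊕0⊕0⊕1⊕1⊕1⊕0⊕1 = 0
s2 (pos 2,3,6,7,10,11,14,15,18,19,22,23,26,27,30,31): 0⊕1⊕1⊕1⊕1⊕0⊕0⊕0⊕1⊕0⊕1⊕1⊕1⊕1⊕1⊕1 = 1
s4 (pos 4,5,6,7,12,13,14,15,20,21,22,23,28,29,30,31): 1⊕0⊕1⊕1⊕0⊕0⊕0⊕0⊕0⊕0⊕1⊕1⊕0⊕0⊕1⊕1 = 1
s8 (pos 8,9,10,11,12,13,14,15,24,25,26,27,28,29,30,31): 1⊕1⊕1⊕0⊕0⊕0⊕0⊕0⊕0⊕1⊕1⊕1⊕0⊕0⊕1⊕1 = 0
s16 (pos 16,17,18,19,20,21,22,23,24,25,26,27,28,29,30,31): 0⊕1⊕1⊕0⊕0⊕0⊕1⊕1⊕0⊕1⊕1⊕1⊕0⊕0⊕1⊕1 = 1
Syndrome s16…s1 = 10110 → error at position 22.
Flip position 22: 0011011111000000110001101110011 → 0011011111000000110000101110011
Read data bits from positions 3,5,6,7,9,10,11,12,13,14,15,17,18,19,20,21,22,23,24,25,26,27,28,29,30,31: 10111100000110000101110011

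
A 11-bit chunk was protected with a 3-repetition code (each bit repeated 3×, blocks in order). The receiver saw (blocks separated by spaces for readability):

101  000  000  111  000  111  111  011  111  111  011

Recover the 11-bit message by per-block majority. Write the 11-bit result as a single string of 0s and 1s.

Block 1 (101): 2 ones → 1
Block 2 (000): 0 ones → 0
Block 3 (000): 0 ones → 0
Block 4 (111): 3 ones → 1
Block 5 (000): 0 ones → 0
Block 6 (111): 3 ones → 1
Block 7 (111): 3 ones → 1
Block 8 (011): 2 ones → 1
Block 9 (111): 3 ones → 1
Block 10 (111): 3 ones → 1
Block 11 (011): 2 ones → 1

10010111111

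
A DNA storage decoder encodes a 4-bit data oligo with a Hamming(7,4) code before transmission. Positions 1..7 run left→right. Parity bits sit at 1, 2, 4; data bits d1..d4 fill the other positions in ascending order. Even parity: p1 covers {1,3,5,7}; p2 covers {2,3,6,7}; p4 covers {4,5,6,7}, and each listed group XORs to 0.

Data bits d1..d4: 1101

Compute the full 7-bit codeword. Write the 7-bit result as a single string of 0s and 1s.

Place data at non-parity positions: p1 p2 1 p4 1 0 1
p1 (pos 1,3,5,7): XOR of data positions = 1⊕1⊕1 = 1
p2 (pos 2,3,6,7): XOR of data positions = 1⊕0⊕1 = 0
p4 (pos 4,5,6,7): XOR of data positions = 1⊕0⊕1 = 0
Codeword: 1010101

1010101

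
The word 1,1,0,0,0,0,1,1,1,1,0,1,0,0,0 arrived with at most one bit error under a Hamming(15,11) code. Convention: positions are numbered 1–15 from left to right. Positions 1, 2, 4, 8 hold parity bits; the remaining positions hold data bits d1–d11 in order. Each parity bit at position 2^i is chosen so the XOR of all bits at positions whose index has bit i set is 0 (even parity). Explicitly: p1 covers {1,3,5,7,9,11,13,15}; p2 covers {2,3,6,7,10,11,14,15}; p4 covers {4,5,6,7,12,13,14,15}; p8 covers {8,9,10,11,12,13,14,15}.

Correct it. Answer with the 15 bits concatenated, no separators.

111000111101000

s1 (pos 1,3,5,7,9,11,13,15): 1⊕0⊕0⊕1⊕1⊕0⊕0⊕0 = 1
s2 (pos 2,3,6,7,10,11,14,15): 1⊕0⊕0⊕1⊕1⊕0⊕0⊕0 = 1
s4 (pos 4,5,6,7,12,13,14,15): 0⊕0⊕0⊕1⊕1⊕0⊕0⊕0 = 0
s8 (pos 8,9,10,11,12,13,14,15): 1⊕1⊕1⊕0⊕1⊕0⊕0⊕0 = 0
Syndrome s8…s1 = 0011 → error at position 3.
Flip position 3: 110000111101000 → 111000111101000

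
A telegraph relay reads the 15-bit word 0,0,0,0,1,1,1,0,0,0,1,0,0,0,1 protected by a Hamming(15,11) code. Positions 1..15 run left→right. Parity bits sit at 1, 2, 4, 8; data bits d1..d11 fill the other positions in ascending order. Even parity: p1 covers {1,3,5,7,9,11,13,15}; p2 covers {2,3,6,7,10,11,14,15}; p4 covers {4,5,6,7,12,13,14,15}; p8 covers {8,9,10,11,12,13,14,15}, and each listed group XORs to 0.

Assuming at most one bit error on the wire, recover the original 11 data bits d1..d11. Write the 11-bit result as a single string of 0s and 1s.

01110010001

s1 (pos 1,3,5,7,9,11,13,15): 0⊕0⊕1⊕1⊕0⊕1⊕0⊕1 = 0
s2 (pos 2,3,6,7,10,11,14,15): 0⊕0⊕1⊕1⊕0⊕1⊕0⊕1 = 0
s4 (pos 4,5,6,7,12,13,14,15): 0⊕1⊕1⊕1⊕0⊕0⊕0⊕1 = 0
s8 (pos 8,9,10,11,12,13,14,15): 0⊕0⊕0⊕1⊕0⊕0⊕0⊕1 = 0
Syndrome s8…s1 = 0000 → no error.
Read data bits from positions 3,5,6,7,9,10,11,12,13,14,15: 01110010001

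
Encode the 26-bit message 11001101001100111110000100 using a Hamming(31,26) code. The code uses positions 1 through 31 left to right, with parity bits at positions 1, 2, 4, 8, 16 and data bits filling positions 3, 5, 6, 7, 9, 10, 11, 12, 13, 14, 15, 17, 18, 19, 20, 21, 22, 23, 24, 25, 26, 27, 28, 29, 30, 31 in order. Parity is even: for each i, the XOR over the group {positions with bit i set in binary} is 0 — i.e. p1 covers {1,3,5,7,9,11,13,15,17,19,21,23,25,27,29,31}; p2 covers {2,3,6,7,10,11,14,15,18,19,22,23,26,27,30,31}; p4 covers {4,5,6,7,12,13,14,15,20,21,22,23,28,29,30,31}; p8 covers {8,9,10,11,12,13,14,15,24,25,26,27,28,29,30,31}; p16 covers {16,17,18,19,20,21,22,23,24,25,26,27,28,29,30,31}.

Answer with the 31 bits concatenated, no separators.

Place data at non-parity positions: p1 p2 1 p4 1 0 0 p8 1 1 0 1 0 0 1 p16 1 0 0 1 1 1 1 1 0 0 0 0 1 0 0
p1 (pos 1,3,5,7,9,11,13,15,17,19,21,23,25,27,29,31): XOR of data positions = 1⊕1⊕0⊕1⊕0⊕0⊕1⊕1⊕0⊕1⊕1⊕0⊕0⊕1⊕0 = 0
p2 (pos 2,3,6,7,10,11,14,15,18,19,22,23,26,27,30,31): XOR of data positions = 1⊕0⊕0⊕1⊕0⊕0⊕1⊕0⊕0⊕1⊕1⊕0⊕0⊕0⊕0 = 1
p4 (pos 4,5,6,7,12,13,14,15,20,21,22,23,28,29,30,31): XOR of data positions = 1⊕0⊕0⊕1⊕0⊕0⊕1⊕1⊕1⊕1⊕1⊕0⊕1⊕0⊕0 = 0
p8 (pos 8,9,10,11,12,13,14,15,24,25,26,27,28,29,30,31): XOR of data positions = 1⊕1⊕0⊕1⊕0⊕0⊕1⊕1⊕0⊕0⊕0⊕0⊕1⊕0⊕0 = 0
p16 (pos 16,17,18,19,20,21,22,23,24,25,26,27,28,29,30,31): XOR of data positions = 1⊕0⊕0⊕1⊕1⊕1⊕1⊕1⊕0⊕0⊕0⊕0⊕1⊕0⊕0 = 1
Codeword: 0110100011010011100111110000100

0110100011010011100111110000100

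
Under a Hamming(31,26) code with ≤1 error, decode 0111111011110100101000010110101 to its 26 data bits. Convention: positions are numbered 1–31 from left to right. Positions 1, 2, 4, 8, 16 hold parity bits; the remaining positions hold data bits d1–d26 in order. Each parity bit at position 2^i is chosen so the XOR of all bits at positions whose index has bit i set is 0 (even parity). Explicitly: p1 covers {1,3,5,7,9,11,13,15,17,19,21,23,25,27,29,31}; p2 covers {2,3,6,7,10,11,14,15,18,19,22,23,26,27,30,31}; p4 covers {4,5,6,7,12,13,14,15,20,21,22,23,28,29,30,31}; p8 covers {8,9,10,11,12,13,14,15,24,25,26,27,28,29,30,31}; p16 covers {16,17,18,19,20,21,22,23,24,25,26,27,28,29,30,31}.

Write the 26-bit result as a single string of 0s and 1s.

s1 (pos 1,3,5,7,9,11,13,15,17,19,21,23,25,27,29,31): 0⊕1⊕1⊕1⊕1⊕1⊕0⊕0⊕1⊕1⊕0⊕0⊕0⊕1⊕1⊕1 = 0
s2 (pos 2,3,6,7,10,11,14,15,18,19,22,23,26,27,30,31): 1⊕1⊕1⊕1⊕1⊕1⊕1⊕0⊕0⊕1⊕0⊕0⊕1⊕1⊕0⊕1 = 1
s4 (pos 4,5,6,7,12,13,14,15,20,21,22,23,28,29,30,31): 1⊕1⊕1⊕1⊕1⊕0⊕1⊕0⊕0⊕0⊕0⊕0⊕0⊕1⊕0⊕1 = 0
s8 (pos 8,9,10,11,12,13,14,15,24,25,26,27,28,29,30,31): 0⊕1⊕1⊕1⊕1⊕0⊕1⊕0⊕1⊕0⊕1⊕1⊕0⊕1⊕0⊕1 = 0
s16 (pos 16,17,18,19,20,21,22,23,24,25,26,27,28,29,30,31): 0⊕1⊕0⊕1⊕0⊕0⊕0⊕0⊕1⊕0⊕1⊕1⊕0⊕1⊕0⊕1 = 1
Syndrome s16…s1 = 10010 → error at position 18.
Flip position 18: 0111111011110100101000010110101 → 0111111011110100111000010110101
Read data bits from positions 3,5,6,7,9,10,11,12,13,14,15,17,18,19,20,21,22,23,24,25,26,27,28,29,30,31: 11111111010111000010110101

11111111010111000010110101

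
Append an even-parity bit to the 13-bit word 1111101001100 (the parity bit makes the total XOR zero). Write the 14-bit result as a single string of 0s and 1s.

XOR of the 13 data bits: 1⊕1⊕1⊕1⊕1⊕0⊕1⊕0⊕0⊕1⊕1⊕0⊕0 = 0
Parity bit = 0 (so all 14 bits XOR to 0).

11111010011000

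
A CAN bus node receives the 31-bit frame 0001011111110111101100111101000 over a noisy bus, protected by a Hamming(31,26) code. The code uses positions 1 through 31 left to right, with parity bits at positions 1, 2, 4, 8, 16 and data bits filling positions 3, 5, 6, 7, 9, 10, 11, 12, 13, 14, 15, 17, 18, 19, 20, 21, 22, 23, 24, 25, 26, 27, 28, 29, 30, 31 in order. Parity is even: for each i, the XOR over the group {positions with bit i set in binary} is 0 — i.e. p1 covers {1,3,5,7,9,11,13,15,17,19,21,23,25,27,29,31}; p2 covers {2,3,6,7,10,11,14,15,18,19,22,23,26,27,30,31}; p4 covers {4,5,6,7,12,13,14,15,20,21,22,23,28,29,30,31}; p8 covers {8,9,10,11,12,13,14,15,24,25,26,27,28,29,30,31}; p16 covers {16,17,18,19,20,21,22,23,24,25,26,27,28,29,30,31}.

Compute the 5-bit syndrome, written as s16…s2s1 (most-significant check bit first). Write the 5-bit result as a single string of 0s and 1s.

11110

s1 (pos 1,3,5,7,9,11,13,15,17,19,21,23,25,27,29,31): 0⊕0⊕0⊕1⊕1⊕1⊕0⊕1⊕1⊕1⊕0⊕1⊕1⊕0⊕0⊕0 = 0
s2 (pos 2,3,6,7,10,11,14,15,18,19,22,23,26,27,30,31): 0⊕0⊕1⊕1⊕1⊕1⊕1⊕1⊕0⊕1⊕0⊕1⊕1⊕0⊕0⊕0 = 1
s4 (pos 4,5,6,7,12,13,14,15,20,21,22,23,28,29,30,31): 1⊕0⊕1⊕1⊕1⊕0⊕1⊕1⊕1⊕0⊕0⊕1⊕1⊕0⊕0⊕0 = 1
s8 (pos 8,9,10,11,12,13,14,15,24,25,26,27,28,29,30,31): 1⊕1⊕1⊕1⊕1⊕0⊕1⊕1⊕1⊕1⊕1⊕0⊕1⊕0⊕0⊕0 = 1
s16 (pos 16,17,18,19,20,21,22,23,24,25,26,27,28,29,30,31): 1⊕1⊕0⊕1⊕1⊕0⊕0⊕1⊕1⊕1⊕1⊕0⊕1⊕0⊕0⊕0 = 1
Syndrome s16…s1 = 11110 → error at position 30.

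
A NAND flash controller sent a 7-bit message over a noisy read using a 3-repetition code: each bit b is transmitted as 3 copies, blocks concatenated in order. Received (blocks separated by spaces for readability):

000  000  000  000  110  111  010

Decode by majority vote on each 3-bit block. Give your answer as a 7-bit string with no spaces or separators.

0000110

Block 1 (000): 0 ones → 0
Block 2 (000): 0 ones → 0
Block 3 (000): 0 ones → 0
Block 4 (000): 0 ones → 0
Block 5 (110): 2 ones → 1
Block 6 (111): 3 ones → 1
Block 7 (010): 1 one → 0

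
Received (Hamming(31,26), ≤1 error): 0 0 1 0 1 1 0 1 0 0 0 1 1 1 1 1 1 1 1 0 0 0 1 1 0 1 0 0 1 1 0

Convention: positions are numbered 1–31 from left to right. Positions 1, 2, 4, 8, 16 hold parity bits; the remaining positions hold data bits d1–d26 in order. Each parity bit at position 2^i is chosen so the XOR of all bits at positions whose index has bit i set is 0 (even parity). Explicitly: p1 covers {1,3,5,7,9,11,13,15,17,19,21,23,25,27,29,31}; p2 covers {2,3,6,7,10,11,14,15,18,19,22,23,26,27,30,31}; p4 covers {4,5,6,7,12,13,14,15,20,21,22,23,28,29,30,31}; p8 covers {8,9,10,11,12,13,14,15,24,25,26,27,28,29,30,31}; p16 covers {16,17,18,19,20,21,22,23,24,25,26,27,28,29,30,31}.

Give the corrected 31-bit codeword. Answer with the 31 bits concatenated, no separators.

0010110100011111111000110100100

s1 (pos 1,3,5,7,9,11,13,15,17,19,21,23,25,27,29,31): 0⊕1⊕1⊕0⊕0⊕0⊕1⊕1⊕1⊕1⊕0⊕1⊕0⊕0⊕1⊕0 = 0
s2 (pos 2,3,6,7,10,11,14,15,18,19,22,23,26,27,30,31): 0⊕1⊕1⊕0⊕0⊕0⊕1⊕1⊕1⊕1⊕0⊕1⊕1⊕0⊕1⊕0 = 1
s4 (pos 4,5,6,7,12,13,14,15,20,21,22,23,28,29,30,31): 0⊕1⊕1⊕0⊕1⊕1⊕1⊕1⊕0⊕0⊕0⊕1⊕0⊕1⊕1⊕0 = 1
s8 (pos 8,9,10,11,12,13,14,15,24,25,26,27,28,29,30,31): 1⊕0⊕0⊕0⊕1⊕1⊕1⊕1⊕1⊕0⊕1⊕0⊕0⊕1⊕1⊕0 = 1
s16 (pos 16,17,18,19,20,21,22,23,24,25,26,27,28,29,30,31): 1⊕1⊕1⊕1⊕0⊕0⊕0⊕1⊕1⊕0⊕1⊕0⊕0⊕1⊕1⊕0 = 1
Syndrome s16…s1 = 11110 → error at position 30.
Flip position 30: 0010110100011111111000110100110 → 0010110100011111111000110100100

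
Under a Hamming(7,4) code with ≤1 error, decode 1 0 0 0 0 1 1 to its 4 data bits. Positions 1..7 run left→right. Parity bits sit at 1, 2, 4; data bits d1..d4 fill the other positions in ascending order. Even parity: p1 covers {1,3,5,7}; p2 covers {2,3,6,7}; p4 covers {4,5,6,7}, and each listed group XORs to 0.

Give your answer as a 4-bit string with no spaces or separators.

0011

s1 (pos 1,3,5,7): 1⊕0⊕0⊕1 = 0
s2 (pos 2,3,6,7): 0⊕0⊕1⊕1 = 0
s4 (pos 4,5,6,7): 0⊕0⊕1⊕1 = 0
Syndrome s4…s1 = 000 → no error.
Read data bits from positions 3,5,6,7: 0011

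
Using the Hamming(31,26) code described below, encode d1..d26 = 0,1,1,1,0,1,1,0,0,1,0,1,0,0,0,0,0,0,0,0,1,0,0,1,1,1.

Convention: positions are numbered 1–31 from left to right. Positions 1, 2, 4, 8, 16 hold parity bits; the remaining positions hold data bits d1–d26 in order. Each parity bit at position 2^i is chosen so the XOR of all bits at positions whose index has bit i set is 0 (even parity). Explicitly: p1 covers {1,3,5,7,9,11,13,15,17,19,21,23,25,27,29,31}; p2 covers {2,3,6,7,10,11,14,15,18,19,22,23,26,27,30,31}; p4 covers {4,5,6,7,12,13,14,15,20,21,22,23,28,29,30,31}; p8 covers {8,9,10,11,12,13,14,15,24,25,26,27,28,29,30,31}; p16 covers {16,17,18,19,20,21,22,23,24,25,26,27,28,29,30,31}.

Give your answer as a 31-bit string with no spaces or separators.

0001111101100101100000000100111

Place data at non-parity positions: p1 p2 0 p4 1 1 1 p8 0 1 1 0 0 1 0 p16 1 0 0 0 0 0 0 0 0 1 0 0 1 1 1
p1 (pos 1,3,5,7,9,11,13,15,17,19,21,23,25,27,29,31): XOR of data positions = 0⊕1⊕1⊕0⊕1⊕0⊕0⊕1⊕0⊕0⊕0⊕0⊕0⊕1⊕1 = 0
p2 (pos 2,3,6,7,10,11,14,15,18,19,22,23,26,27,30,31): XOR of data positions = 0⊕1⊕1⊕1⊕1⊕1⊕0⊕0⊕0⊕0⊕0⊕1⊕0⊕1⊕1 = 0
p4 (pos 4,5,6,7,12,13,14,15,20,21,22,23,28,29,30,31): XOR of data positions = 1⊕1⊕1⊕0⊕0⊕1⊕0⊕0⊕0⊕0⊕0⊕0⊕1⊕1⊕1 = 1
p8 (pos 8,9,10,11,12,13,14,15,24,25,26,27,28,29,30,31): XOR of data positions = 0⊕1⊕1⊕0⊕0⊕1⊕0⊕0⊕0⊕1⊕0⊕0⊕1⊕1⊕1 = 1
p16 (pos 16,17,18,19,20,21,22,23,24,25,26,27,28,29,30,31): XOR of data positions = 1⊕0⊕0⊕0⊕0⊕0⊕0⊕0⊕0⊕1⊕0⊕0⊕1⊕1⊕1 = 1
Codeword: 0001111101100101100000000100111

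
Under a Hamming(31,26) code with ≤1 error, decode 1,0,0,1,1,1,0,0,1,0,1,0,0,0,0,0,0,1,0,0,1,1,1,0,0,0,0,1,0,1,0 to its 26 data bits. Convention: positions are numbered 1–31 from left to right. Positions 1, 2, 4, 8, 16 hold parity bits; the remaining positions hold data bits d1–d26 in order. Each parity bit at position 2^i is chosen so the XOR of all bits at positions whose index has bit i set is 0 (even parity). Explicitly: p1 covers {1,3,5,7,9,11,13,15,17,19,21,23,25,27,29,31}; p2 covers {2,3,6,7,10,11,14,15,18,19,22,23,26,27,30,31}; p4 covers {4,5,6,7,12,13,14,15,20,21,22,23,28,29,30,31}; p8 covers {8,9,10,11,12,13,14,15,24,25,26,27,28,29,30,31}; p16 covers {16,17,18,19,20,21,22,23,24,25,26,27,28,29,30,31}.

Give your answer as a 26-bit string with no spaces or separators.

s1 (pos 1,3,5,7,9,11,13,15,17,19,21,23,25,27,29,31): 1⊕0⊕1⊕0⊕1⊕1⊕0⊕0⊕0⊕0⊕1⊕1⊕0⊕0⊕0⊕0 = 0
s2 (pos 2,3,6,7,10,11,14,15,18,19,22,23,26,27,30,31): 0⊕0⊕1⊕0⊕0⊕1⊕0⊕0⊕1⊕0⊕1⊕1⊕0⊕0⊕1⊕0 = 0
s4 (pos 4,5,6,7,12,13,14,15,20,21,22,23,28,29,30,31): 1⊕1⊕1⊕0⊕0⊕0⊕0⊕0⊕0⊕1⊕1⊕1⊕1⊕0⊕1⊕0 = 0
s8 (pos 8,9,10,11,12,13,14,15,24,25,26,27,28,29,30,31): 0⊕1⊕0⊕1⊕0⊕0⊕0⊕0⊕0⊕0⊕0⊕0⊕1⊕0⊕1⊕0 = 0
s16 (pos 16,17,18,19,20,21,22,23,24,25,26,27,28,29,30,31): 0⊕0⊕1⊕0⊕0⊕1⊕1⊕1⊕0⊕0⊕0⊕0⊕1⊕0⊕1⊕0 = 0
Syndrome s16…s1 = 00000 → no error.
Read data bits from positions 3,5,6,7,9,10,11,12,13,14,15,17,18,19,20,21,22,23,24,25,26,27,28,29,30,31: 01101010000010011100001010

01101010000010011100001010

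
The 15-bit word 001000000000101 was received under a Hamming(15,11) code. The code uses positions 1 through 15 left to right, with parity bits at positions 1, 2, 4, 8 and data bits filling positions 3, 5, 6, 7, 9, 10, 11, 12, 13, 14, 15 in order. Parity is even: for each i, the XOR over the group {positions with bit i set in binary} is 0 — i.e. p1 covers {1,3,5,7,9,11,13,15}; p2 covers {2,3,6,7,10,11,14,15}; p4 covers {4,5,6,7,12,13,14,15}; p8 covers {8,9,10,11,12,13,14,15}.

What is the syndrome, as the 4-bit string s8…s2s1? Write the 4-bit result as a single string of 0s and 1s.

0001

s1 (pos 1,3,5,7,9,11,13,15): 0⊕1⊕0⊕0⊕0⊕0⊕1⊕1 = 1
s2 (pos 2,3,6,7,10,11,14,15): 0⊕1⊕0⊕0⊕0⊕0⊕0⊕1 = 0
s4 (pos 4,5,6,7,12,13,14,15): 0⊕0⊕0⊕0⊕0⊕1⊕0⊕1 = 0
s8 (pos 8,9,10,11,12,13,14,15): 0⊕0⊕0⊕0⊕0⊕1⊕0⊕1 = 0
Syndrome s8…s1 = 0001 → error at position 1.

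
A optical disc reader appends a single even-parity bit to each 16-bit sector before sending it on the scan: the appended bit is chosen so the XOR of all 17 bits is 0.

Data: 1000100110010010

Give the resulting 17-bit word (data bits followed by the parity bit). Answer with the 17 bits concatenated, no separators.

XOR of the 16 data bits: 1⊕0⊕0⊕0⊕1⊕0⊕0⊕1⊕1⊕0⊕0⊕1⊕0⊕0⊕1⊕0 = 0
Parity bit = 0 (so all 17 bits XOR to 0).

10001001100100100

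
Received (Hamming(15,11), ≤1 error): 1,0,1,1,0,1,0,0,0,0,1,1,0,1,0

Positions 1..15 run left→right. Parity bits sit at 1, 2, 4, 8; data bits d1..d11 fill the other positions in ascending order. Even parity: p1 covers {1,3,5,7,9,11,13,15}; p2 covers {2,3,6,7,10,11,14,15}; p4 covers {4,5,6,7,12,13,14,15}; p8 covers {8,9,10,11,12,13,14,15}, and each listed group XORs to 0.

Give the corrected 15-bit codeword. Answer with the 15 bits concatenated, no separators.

s1 (pos 1,3,5,7,9,11,13,15): 1⊕1⊕0⊕0⊕0⊕1⊕0⊕0 = 1
s2 (pos 2,3,6,7,10,11,14,15): 0⊕1⊕1⊕0⊕0⊕1⊕1⊕0 = 0
s4 (pos 4,5,6,7,12,13,14,15): 1⊕0⊕1⊕0⊕1⊕0⊕1⊕0 = 0
s8 (pos 8,9,10,11,12,13,14,15): 0⊕0⊕0⊕1⊕1⊕0⊕1⊕0 = 1
Syndrome s8…s1 = 1001 → error at position 9.
Flip position 9: 101101000011010 → 101101001011010

101101001011010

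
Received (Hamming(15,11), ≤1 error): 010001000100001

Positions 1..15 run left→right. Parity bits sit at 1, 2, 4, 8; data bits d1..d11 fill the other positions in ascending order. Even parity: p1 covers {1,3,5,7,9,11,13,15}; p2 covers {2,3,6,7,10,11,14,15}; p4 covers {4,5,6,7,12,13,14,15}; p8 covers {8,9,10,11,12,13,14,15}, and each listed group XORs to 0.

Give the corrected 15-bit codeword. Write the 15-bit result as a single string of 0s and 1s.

s1 (pos 1,3,5,7,9,11,13,15): 0⊕0⊕0⊕0⊕0⊕0⊕0⊕1 = 1
s2 (pos 2,3,6,7,10,11,14,15): 1⊕0⊕1⊕0⊕1⊕0⊕0⊕1 = 0
s4 (pos 4,5,6,7,12,13,14,15): 0⊕0⊕1⊕0⊕0⊕0⊕0⊕1 = 0
s8 (pos 8,9,10,11,12,13,14,15): 0⊕0⊕1⊕0⊕0⊕0⊕0⊕1 = 0
Syndrome s8…s1 = 0001 → error at position 1.
Flip position 1: 010001000100001 → 110001000100001

110001000100001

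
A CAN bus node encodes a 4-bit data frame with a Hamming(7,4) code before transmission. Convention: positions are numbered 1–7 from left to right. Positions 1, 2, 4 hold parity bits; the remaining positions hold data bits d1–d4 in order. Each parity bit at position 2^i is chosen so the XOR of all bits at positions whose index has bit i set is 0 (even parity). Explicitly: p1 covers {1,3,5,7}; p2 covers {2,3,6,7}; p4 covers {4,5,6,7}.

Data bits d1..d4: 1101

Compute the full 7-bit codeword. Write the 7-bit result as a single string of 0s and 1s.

1010101

Place data at non-parity positions: p1 p2 1 p4 1 0 1
p1 (pos 1,3,5,7): XOR of data positions = 1⊕1⊕1 = 1
p2 (pos 2,3,6,7): XOR of data positions = 1⊕0⊕1 = 0
p4 (pos 4,5,6,7): XOR of data positions = 1⊕0⊕1 = 0
Codeword: 1010101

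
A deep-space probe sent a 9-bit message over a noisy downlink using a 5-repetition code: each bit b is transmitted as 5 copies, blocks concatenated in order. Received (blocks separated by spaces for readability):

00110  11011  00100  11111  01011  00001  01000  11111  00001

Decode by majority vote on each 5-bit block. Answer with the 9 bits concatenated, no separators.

Block 1 (00110): 2 ones → 0
Block 2 (11011): 4 ones → 1
Block 3 (00100): 1 one → 0
Block 4 (11111): 5 ones → 1
Block 5 (01011): 3 ones → 1
Block 6 (00001): 1 one → 0
Block 7 (01000): 1 one → 0
Block 8 (11111): 5 ones → 1
Block 9 (00001): 1 one → 0

010110010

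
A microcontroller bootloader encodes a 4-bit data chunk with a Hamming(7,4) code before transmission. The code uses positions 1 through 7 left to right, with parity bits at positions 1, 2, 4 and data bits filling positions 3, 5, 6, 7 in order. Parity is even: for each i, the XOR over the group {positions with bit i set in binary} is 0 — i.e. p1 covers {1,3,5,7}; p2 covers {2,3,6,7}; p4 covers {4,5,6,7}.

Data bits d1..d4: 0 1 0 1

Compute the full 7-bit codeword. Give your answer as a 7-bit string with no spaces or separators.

Place data at non-parity positions: p1 p2 0 p4 1 0 1
p1 (pos 1,3,5,7): XOR of data positions = 0⊕1⊕1 = 0
p2 (pos 2,3,6,7): XOR of data positions = 0⊕0⊕1 = 1
p4 (pos 4,5,6,7): XOR of data positions = 1⊕0⊕1 = 0
Codeword: 0100101

0100101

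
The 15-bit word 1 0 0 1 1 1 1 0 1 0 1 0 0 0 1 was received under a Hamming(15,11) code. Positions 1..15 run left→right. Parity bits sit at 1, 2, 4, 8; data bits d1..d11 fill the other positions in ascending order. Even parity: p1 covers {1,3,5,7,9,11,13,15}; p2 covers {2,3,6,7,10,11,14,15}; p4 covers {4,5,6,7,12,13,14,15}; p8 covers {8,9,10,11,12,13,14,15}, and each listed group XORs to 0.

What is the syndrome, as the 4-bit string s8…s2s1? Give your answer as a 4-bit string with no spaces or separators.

1100

s1 (pos 1,3,5,7,9,11,13,15): 1⊕0⊕1⊕1⊕1⊕1⊕0⊕1 = 0
s2 (pos 2,3,6,7,10,11,14,15): 0⊕0⊕1⊕1⊕0⊕1⊕0⊕1 = 0
s4 (pos 4,5,6,7,12,13,14,15): 1⊕1⊕1⊕1⊕0⊕0⊕0⊕1 = 1
s8 (pos 8,9,10,11,12,13,14,15): 0⊕1⊕0⊕1⊕0⊕0⊕0⊕1 = 1
Syndrome s8…s1 = 1100 → error at position 12.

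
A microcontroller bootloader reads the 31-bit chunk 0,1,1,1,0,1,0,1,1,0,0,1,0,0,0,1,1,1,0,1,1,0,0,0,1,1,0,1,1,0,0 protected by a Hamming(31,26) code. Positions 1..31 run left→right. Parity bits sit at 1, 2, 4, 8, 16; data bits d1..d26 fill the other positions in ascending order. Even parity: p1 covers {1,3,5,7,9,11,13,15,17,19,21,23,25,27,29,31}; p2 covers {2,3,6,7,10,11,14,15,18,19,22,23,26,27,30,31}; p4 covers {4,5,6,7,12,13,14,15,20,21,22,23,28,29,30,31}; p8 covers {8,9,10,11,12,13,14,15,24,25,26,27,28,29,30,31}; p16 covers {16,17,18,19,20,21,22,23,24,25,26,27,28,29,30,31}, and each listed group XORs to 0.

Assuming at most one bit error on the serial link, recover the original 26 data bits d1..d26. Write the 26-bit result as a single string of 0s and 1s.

s1 (pos 1,3,5,7,9,11,13,15,17,19,21,23,25,27,29,31): 0⊕1⊕0⊕0⊕1⊕0⊕0⊕0⊕1⊕0⊕1⊕0⊕1⊕0⊕1⊕0 = 0
s2 (pos 2,3,6,7,10,11,14,15,18,19,22,23,26,27,30,31): 1⊕1⊕1⊕0⊕0⊕0⊕0⊕0⊕1⊕0⊕0⊕0⊕1⊕0⊕0⊕0 = 1
s4 (pos 4,5,6,7,12,13,14,15,20,21,22,23,28,29,30,31): 1⊕0⊕1⊕0⊕1⊕0⊕0⊕0⊕1⊕1⊕0⊕0⊕1⊕1⊕0⊕0 = 1
s8 (pos 8,9,10,11,12,13,14,15,24,25,26,27,28,29,30,31): 1⊕1⊕0⊕0⊕1⊕0⊕0⊕0⊕0⊕1⊕1⊕0⊕1⊕1⊕0⊕0 = 1
s16 (pos 16,17,18,19,20,21,22,23,24,25,26,27,28,29,30,31): 1⊕1⊕1⊕0⊕1⊕1⊕0⊕0⊕0⊕1⊕1⊕0⊕1⊕1⊕0⊕0 = 1
Syndrome s16…s1 = 11110 → error at position 30.
Flip position 30: 0111010110010001110110001101100 → 0111010110010001110110001101110
Read data bits from positions 3,5,6,7,9,10,11,12,13,14,15,17,18,19,20,21,22,23,24,25,26,27,28,29,30,31: 10101001000110110001101110

10101001000110110001101110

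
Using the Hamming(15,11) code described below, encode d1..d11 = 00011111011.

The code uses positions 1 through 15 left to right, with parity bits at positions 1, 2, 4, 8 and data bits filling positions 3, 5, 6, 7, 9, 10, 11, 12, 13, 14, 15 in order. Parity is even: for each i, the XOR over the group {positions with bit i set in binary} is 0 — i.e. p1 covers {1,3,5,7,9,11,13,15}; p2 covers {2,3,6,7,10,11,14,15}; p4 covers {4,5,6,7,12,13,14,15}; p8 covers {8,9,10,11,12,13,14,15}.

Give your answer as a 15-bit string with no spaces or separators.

Place data at non-parity positions: p1 p2 0 p4 0 0 1 p8 1 1 1 1 0 1 1
p1 (pos 1,3,5,7,9,11,13,15): XOR of data positions = 0⊕0⊕1⊕1⊕1⊕0⊕1 = 0
p2 (pos 2,3,6,7,10,11,14,15): XOR of data positions = 0⊕0⊕1⊕1⊕1⊕1⊕1 = 1
p4 (pos 4,5,6,7,12,13,14,15): XOR of data positions = 0⊕0⊕1⊕1⊕0⊕1⊕1 = 0
p8 (pos 8,9,10,11,12,13,14,15): XOR of data positions = 1⊕1⊕1⊕1⊕0⊕1⊕1 = 0
Codeword: 010000101111011

010000101111011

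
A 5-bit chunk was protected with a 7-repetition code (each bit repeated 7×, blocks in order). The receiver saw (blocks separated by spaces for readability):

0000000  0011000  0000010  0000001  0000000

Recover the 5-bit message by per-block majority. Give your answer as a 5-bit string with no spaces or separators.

Block 1 (0000000): 0 ones → 0
Block 2 (0011000): 2 ones → 0
Block 3 (0000010): 1 one → 0
Block 4 (0000001): 1 one → 0
Block 5 (0000000): 0 ones → 0

00000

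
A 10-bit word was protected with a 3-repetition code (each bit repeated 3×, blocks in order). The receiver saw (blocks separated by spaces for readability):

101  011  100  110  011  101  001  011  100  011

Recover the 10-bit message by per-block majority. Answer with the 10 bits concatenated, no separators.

1101110101

Block 1 (101): 2 ones → 1
Block 2 (011): 2 ones → 1
Block 3 (100): 1 one → 0
Block 4 (110): 2 ones → 1
Block 5 (011): 2 ones → 1
Block 6 (101): 2 ones → 1
Block 7 (001): 1 one → 0
Block 8 (011): 2 ones → 1
Block 9 (100): 1 one → 0
Block 10 (011): 2 ones → 1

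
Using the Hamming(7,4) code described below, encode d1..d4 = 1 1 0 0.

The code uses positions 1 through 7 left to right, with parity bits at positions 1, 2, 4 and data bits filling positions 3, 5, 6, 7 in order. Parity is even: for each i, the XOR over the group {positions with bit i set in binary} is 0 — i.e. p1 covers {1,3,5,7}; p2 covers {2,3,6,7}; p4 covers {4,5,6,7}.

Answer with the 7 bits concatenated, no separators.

Place data at non-parity positions: p1 p2 1 p4 1 0 0
p1 (pos 1,3,5,7): XOR of data positions = 1⊕1⊕0 = 0
p2 (pos 2,3,6,7): XOR of data positions = 1⊕0⊕0 = 1
p4 (pos 4,5,6,7): XOR of data positions = 1⊕0⊕0 = 1
Codeword: 0111100

0111100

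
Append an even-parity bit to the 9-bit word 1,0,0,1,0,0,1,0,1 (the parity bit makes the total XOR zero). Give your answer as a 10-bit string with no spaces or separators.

XOR of the 9 data bits: 1⊕0⊕0⊕1⊕0⊕0⊕1⊕0⊕1 = 0
Parity bit = 0 (so all 10 bits XOR to 0).

1001001010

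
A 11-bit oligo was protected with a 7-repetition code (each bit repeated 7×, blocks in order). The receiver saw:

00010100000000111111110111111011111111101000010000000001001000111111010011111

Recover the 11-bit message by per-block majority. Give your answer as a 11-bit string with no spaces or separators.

00111100011

Block 1 (0001010): 2 ones → 0
Block 2 (0000000): 0 ones → 0
Block 3 (1111111): 7 ones → 1
Block 4 (1011111): 6 ones → 1
Block 5 (1011111): 6 ones → 1
Block 6 (1111010): 5 ones → 1
Block 7 (0001000): 1 one → 0
Block 8 (0000001): 1 one → 0
Block 9 (0010001): 2 ones → 0
Block 10 (1111101): 6 ones → 1
Block 11 (0011111): 5 ones → 1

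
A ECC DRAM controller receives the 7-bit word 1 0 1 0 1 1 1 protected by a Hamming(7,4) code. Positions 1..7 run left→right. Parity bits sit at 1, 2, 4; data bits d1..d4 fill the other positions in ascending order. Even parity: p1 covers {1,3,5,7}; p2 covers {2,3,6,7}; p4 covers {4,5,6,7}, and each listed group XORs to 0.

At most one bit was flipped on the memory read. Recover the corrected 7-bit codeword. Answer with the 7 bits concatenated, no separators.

s1 (pos 1,3,5,7): 1⊕1⊕1⊕1 = 0
s2 (pos 2,3,6,7): 0⊕1⊕1⊕1 = 1
s4 (pos 4,5,6,7): 0⊕1⊕1⊕1 = 1
Syndrome s4…s1 = 110 → error at position 6.
Flip position 6: 1010111 → 1010101

1010101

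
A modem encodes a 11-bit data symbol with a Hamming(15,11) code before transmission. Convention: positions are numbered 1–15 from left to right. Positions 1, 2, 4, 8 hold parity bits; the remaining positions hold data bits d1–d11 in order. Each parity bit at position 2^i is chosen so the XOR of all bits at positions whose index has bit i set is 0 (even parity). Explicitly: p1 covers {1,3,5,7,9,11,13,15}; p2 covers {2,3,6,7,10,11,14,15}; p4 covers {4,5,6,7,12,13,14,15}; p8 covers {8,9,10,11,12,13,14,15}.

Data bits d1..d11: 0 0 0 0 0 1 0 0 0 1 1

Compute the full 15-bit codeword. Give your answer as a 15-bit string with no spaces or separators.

Place data at non-parity positions: p1 p2 0 p4 0 0 0 p8 0 1 0 0 0 1 1
p1 (pos 1,3,5,7,9,11,13,15): XOR of data positions = 0⊕0⊕0⊕0⊕0⊕0⊕1 = 1
p2 (pos 2,3,6,7,10,11,14,15): XOR of data positions = 0⊕0⊕0⊕1⊕0⊕1⊕1 = 1
p4 (pos 4,5,6,7,12,13,14,15): XOR of data positions = 0⊕0⊕0⊕0⊕0⊕1⊕1 = 0
p8 (pos 8,9,10,11,12,13,14,15): XOR of data positions = 0⊕1⊕0⊕0⊕0⊕1⊕1 = 1
Codeword: 110000010100011

110000010100011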